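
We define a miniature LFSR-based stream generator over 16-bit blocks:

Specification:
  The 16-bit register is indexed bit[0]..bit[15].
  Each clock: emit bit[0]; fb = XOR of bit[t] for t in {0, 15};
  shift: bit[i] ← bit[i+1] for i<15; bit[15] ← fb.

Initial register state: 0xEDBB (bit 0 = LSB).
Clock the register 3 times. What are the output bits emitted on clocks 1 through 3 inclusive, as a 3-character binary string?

110

reg_0 = 0xEDBB
clock 1: out=1, reg = 0x76DD
clock 2: out=1, reg = 0xBB6E
clock 3: out=0, reg = 0xDDB7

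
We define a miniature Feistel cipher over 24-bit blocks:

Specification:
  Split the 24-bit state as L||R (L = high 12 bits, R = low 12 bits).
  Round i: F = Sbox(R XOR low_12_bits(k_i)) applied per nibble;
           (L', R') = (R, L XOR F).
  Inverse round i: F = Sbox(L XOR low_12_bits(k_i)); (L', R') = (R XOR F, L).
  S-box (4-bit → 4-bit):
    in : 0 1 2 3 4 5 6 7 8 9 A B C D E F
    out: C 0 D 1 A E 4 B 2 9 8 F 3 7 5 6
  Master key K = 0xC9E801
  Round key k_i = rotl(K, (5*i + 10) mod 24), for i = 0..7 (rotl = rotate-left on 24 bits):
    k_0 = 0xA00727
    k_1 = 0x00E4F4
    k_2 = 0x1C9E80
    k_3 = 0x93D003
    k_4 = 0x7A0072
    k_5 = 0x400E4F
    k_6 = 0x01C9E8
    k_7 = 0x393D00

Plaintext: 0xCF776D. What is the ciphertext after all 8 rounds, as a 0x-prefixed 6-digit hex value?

0x296946

s_0 = plaintext = 0xCF776D
s_1 = Round(s_0, k_0) = 0x76D05F
s_2 = Round(s_1, k_1) = 0x05FDE2
s_3 = Round(s_2, k_2) = 0xDE2112
s_4 = Round(s_3, k_3) = 0x112DE2
s_5 = Round(s_4, k_4) = 0xDE268E
s_6 = Round(s_5, k_5) = 0x68EFD2
s_7 = Round(s_6, k_6) = 0xFD2296
s_8 = Round(s_7, k_7) = 0x296946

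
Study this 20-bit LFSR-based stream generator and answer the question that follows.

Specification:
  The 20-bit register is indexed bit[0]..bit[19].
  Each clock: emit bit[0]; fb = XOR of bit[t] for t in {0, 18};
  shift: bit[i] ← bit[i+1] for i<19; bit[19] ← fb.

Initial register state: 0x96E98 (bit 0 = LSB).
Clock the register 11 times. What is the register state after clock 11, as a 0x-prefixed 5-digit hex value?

reg_0 = 0x96E98
clock 1: out=0, reg = 0x4B74C
clock 2: out=0, reg = 0xA5BA6
clock 3: out=0, reg = 0x52DD3
clock 4: out=1, reg = 0x296E9
clock 5: out=1, reg = 0x94B74
clock 6: out=0, reg = 0x4A5BA
clock 7: out=0, reg = 0xA52DD
clock 8: out=1, reg = 0xD296E
clock 9: out=0, reg = 0xE94B7
clock 10: out=1, reg = 0x74A5B
clock 11: out=1, reg = 0x3A52D

0x3A52D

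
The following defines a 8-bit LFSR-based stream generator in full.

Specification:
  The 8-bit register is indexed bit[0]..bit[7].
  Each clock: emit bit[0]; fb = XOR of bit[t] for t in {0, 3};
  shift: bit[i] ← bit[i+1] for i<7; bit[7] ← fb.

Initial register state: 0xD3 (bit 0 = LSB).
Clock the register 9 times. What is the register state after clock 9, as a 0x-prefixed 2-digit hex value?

reg_0 = 0xD3
clock 1: out=1, reg = 0xE9
clock 2: out=1, reg = 0x74
clock 3: out=0, reg = 0x3A
clock 4: out=0, reg = 0x9D
clock 5: out=1, reg = 0x4E
clock 6: out=0, reg = 0xA7
clock 7: out=1, reg = 0xD3
clock 8: out=1, reg = 0xE9
clock 9: out=1, reg = 0x74

0x74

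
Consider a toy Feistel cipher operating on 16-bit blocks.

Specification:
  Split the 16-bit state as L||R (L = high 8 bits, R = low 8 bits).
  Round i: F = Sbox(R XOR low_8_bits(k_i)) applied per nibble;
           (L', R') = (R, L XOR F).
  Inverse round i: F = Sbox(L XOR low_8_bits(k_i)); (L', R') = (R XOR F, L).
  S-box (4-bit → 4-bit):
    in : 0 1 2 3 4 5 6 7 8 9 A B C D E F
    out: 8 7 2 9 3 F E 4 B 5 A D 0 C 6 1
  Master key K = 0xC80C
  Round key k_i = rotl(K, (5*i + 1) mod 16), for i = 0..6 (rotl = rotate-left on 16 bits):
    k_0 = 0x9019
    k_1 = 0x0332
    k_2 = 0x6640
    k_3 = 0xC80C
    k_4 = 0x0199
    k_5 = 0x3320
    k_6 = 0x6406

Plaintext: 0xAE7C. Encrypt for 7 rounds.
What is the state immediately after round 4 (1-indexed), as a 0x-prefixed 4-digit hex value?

0x0EB7

s_0 = plaintext = 0xAE7C
s_1 = Round(s_0, k_0) = 0x7C41
s_2 = Round(s_1, k_1) = 0x4135
s_3 = Round(s_2, k_2) = 0x350E
s_4 = Round(s_3, k_3) = 0x0EB7
s_5 = Round(s_4, k_4) = 0xB728
s_6 = Round(s_5, k_5) = 0x283C
s_7 = Round(s_6, k_6) = 0x3CB2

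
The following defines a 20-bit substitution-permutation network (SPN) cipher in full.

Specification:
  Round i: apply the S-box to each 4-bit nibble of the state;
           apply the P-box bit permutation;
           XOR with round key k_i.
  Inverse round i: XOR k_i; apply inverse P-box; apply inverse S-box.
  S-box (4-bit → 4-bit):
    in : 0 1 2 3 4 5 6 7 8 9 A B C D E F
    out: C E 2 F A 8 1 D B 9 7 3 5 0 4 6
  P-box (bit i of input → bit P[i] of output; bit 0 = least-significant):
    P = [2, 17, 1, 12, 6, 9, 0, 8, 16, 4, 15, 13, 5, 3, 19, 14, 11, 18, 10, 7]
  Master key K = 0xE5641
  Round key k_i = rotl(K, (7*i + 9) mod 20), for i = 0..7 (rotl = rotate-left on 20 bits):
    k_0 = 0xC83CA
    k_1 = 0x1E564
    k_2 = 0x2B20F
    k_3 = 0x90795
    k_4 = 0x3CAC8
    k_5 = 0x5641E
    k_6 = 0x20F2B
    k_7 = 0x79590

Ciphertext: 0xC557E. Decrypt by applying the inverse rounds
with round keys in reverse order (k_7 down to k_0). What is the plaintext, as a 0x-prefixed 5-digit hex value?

0x51D46

s_0 = ciphertext = 0xC557E
s_1 = InvRound(s_0, k_7) = 0x53C6A
s_2 = InvRound(s_1, k_6) = 0x2D934
s_3 = InvRound(s_2, k_5) = 0xAB751
s_4 = InvRound(s_3, k_4) = 0x71805
s_5 = InvRound(s_4, k_3) = 0x3E244
s_6 = InvRound(s_5, k_2) = 0xD46C0
s_7 = InvRound(s_6, k_1) = 0x4C046
s_8 = InvRound(s_7, k_0) = 0x51D46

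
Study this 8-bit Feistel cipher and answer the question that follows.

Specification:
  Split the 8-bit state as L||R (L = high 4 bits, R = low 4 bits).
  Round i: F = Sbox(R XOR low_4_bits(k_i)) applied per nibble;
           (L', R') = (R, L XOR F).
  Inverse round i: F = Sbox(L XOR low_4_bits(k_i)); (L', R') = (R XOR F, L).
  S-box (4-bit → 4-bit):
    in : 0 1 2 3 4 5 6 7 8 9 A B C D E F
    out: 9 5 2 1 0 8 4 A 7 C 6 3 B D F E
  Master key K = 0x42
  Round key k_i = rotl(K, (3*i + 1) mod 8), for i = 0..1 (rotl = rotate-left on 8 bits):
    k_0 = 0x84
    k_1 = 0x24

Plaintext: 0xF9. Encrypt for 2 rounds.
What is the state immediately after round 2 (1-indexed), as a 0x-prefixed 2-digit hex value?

s_0 = plaintext = 0xF9
s_1 = Round(s_0, k_0) = 0x92
s_2 = Round(s_1, k_1) = 0x2D

0x2D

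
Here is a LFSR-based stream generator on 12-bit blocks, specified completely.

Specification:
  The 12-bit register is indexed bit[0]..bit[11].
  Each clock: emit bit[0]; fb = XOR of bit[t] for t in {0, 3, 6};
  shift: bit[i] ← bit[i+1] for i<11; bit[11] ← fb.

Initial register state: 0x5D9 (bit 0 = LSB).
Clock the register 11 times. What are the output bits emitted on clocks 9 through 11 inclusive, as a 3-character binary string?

101

reg_0 = 0x5D9
clock 1: out=1, reg = 0xAEC
clock 2: out=0, reg = 0x576
clock 3: out=0, reg = 0xABB
clock 4: out=1, reg = 0x55D
clock 5: out=1, reg = 0xAAE
clock 6: out=0, reg = 0xD57
clock 7: out=1, reg = 0x6AB
clock 8: out=1, reg = 0x355
clock 9: out=1, reg = 0x1AA
clock 10: out=0, reg = 0x8D5
clock 11: out=1, reg = 0x46A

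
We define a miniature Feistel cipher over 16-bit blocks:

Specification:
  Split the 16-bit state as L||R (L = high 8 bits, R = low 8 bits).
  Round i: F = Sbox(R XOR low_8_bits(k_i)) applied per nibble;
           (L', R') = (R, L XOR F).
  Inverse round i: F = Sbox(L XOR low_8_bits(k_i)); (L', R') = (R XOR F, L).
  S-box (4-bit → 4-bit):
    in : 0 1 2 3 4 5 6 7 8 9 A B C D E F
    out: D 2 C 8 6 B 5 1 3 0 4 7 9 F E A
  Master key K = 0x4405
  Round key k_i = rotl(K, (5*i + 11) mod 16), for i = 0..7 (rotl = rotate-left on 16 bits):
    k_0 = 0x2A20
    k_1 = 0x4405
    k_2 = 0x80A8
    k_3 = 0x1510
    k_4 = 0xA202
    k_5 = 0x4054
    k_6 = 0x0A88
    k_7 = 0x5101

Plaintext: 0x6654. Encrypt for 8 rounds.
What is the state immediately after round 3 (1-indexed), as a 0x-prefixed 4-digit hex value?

0x4F91

s_0 = plaintext = 0x6654
s_1 = Round(s_0, k_0) = 0x5470
s_2 = Round(s_1, k_1) = 0x704F
s_3 = Round(s_2, k_2) = 0x4F91
s_4 = Round(s_3, k_3) = 0x917D
s_5 = Round(s_4, k_4) = 0x7D8B
s_6 = Round(s_5, k_5) = 0x8B87
s_7 = Round(s_6, k_6) = 0x8751
s_8 = Round(s_7, k_7) = 0x513A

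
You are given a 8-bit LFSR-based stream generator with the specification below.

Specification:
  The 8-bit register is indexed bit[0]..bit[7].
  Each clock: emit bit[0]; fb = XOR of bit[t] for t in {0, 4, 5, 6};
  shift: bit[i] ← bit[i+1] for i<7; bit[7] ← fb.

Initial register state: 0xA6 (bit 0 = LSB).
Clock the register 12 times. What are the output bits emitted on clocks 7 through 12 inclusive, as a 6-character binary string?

reg_0 = 0xA6
clock 1: out=0, reg = 0xD3
clock 2: out=1, reg = 0xE9
clock 3: out=1, reg = 0xF4
clock 4: out=0, reg = 0xFA
clock 5: out=0, reg = 0xFD
clock 6: out=1, reg = 0x7E
clock 7: out=0, reg = 0xBF
clock 8: out=1, reg = 0xDF
clock 9: out=1, reg = 0xEF
clock 10: out=1, reg = 0xF7
clock 11: out=1, reg = 0x7B
clock 12: out=1, reg = 0x3D

011111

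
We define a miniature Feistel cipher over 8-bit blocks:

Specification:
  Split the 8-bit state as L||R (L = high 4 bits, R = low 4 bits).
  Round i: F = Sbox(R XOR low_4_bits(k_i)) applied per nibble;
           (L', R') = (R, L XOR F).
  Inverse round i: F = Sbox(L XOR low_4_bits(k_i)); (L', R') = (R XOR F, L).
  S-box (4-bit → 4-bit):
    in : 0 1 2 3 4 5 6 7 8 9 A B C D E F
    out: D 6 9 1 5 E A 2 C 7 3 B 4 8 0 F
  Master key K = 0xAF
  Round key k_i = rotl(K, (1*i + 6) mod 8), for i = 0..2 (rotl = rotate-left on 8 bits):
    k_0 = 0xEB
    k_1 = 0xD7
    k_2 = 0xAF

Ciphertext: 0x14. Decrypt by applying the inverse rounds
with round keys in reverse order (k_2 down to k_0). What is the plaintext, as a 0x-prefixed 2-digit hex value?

0xF0

s_0 = ciphertext = 0x14
s_1 = InvRound(s_0, k_2) = 0x41
s_2 = InvRound(s_1, k_1) = 0x04
s_3 = InvRound(s_2, k_0) = 0xF0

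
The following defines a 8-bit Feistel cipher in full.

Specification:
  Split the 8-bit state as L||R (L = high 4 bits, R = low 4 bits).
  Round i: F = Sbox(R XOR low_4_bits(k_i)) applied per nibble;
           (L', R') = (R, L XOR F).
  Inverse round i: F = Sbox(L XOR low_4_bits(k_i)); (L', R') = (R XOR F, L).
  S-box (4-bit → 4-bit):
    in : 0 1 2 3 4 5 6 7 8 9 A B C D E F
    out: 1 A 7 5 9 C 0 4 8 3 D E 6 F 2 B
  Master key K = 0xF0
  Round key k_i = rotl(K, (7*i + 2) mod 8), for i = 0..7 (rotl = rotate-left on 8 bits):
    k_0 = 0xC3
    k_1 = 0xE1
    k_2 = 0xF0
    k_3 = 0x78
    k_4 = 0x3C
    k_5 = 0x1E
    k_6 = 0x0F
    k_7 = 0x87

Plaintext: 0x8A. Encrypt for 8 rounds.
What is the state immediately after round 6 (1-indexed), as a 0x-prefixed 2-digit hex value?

s_0 = plaintext = 0x8A
s_1 = Round(s_0, k_0) = 0xAB
s_2 = Round(s_1, k_1) = 0xB7
s_3 = Round(s_2, k_2) = 0x7F
s_4 = Round(s_3, k_3) = 0xF3
s_5 = Round(s_4, k_4) = 0x34
s_6 = Round(s_5, k_5) = 0x4E
s_7 = Round(s_6, k_6) = 0xEE
s_8 = Round(s_7, k_7) = 0xED

0x4E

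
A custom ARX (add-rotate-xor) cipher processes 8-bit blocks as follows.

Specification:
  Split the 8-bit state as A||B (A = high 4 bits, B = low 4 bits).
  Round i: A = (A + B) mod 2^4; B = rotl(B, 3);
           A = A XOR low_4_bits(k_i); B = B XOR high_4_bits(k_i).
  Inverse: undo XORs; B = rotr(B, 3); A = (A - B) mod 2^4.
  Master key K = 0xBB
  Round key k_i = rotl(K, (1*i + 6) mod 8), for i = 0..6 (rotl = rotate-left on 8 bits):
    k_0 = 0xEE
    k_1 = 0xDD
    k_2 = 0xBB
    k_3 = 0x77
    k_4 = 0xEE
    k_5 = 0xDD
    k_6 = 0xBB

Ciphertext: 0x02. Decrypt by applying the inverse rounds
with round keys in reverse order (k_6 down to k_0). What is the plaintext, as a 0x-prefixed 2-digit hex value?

0x16

s_0 = ciphertext = 0x02
s_1 = InvRound(s_0, k_6) = 0x83
s_2 = InvRound(s_1, k_5) = 0x8D
s_3 = InvRound(s_2, k_4) = 0x06
s_4 = InvRound(s_3, k_3) = 0x52
s_5 = InvRound(s_4, k_2) = 0xB3
s_6 = InvRound(s_5, k_1) = 0x9D
s_7 = InvRound(s_6, k_0) = 0x16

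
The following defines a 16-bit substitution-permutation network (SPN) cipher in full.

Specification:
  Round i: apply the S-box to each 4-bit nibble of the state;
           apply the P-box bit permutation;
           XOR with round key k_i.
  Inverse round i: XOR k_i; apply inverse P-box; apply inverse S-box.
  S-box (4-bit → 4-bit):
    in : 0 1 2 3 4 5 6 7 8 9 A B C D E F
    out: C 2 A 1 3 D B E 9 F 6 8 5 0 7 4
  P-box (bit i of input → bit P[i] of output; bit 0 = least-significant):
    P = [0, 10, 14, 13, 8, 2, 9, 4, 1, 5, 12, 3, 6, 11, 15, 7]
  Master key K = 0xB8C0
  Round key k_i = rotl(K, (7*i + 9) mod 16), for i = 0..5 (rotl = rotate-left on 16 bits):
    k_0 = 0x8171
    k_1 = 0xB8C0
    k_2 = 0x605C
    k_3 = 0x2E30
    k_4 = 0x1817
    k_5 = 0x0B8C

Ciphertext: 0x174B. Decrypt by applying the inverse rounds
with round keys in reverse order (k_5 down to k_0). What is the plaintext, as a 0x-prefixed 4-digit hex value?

0x0F0D

s_0 = ciphertext = 0x174B
s_1 = InvRound(s_0, k_5) = 0x6C14
s_2 = InvRound(s_1, k_4) = 0xDCD9
s_3 = InvRound(s_2, k_3) = 0x57F5
s_4 = InvRound(s_3, k_2) = 0xB7C6
s_5 = InvRound(s_4, k_1) = 0x13E1
s_6 = InvRound(s_5, k_0) = 0x0F0D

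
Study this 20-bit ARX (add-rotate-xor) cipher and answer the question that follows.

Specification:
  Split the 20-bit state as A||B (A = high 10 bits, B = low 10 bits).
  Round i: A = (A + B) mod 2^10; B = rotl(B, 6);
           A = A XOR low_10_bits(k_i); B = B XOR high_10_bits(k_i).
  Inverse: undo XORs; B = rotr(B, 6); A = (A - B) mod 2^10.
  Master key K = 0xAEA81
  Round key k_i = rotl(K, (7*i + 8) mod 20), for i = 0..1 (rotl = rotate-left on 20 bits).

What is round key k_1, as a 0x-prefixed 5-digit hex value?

K = 0xAEA81
k_0 = rotl(K, (7*0+8) mod 20) = rotl(K, 8) = 0xA81AE
k_1 = rotl(K, (7*1+8) mod 20) = rotl(K, 15) = 0x0D754

0x0D754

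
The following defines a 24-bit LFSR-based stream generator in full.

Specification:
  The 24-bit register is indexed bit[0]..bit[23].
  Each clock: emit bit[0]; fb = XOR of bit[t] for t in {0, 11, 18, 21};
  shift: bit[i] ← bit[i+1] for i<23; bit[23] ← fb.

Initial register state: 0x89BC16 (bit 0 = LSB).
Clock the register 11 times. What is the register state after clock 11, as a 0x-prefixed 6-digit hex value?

0x67F137

reg_0 = 0x89BC16
clock 1: out=0, reg = 0xC4DE0B
clock 2: out=1, reg = 0xE26F05
clock 3: out=1, reg = 0xF13782
clock 4: out=0, reg = 0xF89BC1
clock 5: out=1, reg = 0xFC4DE0
clock 6: out=0, reg = 0xFE26F0
clock 7: out=0, reg = 0x7F1378
clock 8: out=0, reg = 0x3F89BC
clock 9: out=0, reg = 0x9FC4DE
clock 10: out=0, reg = 0xCFE26F
clock 11: out=1, reg = 0x67F137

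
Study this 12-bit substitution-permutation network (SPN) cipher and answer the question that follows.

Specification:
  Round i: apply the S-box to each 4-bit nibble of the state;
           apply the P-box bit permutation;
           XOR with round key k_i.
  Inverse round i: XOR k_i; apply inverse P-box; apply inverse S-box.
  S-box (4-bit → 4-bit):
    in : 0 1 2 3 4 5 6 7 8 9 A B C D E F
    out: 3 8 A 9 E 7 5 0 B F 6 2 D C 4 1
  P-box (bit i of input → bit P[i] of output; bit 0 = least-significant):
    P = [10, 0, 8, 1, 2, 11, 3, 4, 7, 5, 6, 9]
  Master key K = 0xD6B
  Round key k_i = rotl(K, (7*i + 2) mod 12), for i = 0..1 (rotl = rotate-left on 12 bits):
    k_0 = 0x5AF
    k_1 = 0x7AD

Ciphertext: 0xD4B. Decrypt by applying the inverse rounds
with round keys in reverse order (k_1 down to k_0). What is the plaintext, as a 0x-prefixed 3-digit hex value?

s_0 = ciphertext = 0xD4B
s_1 = InvRound(s_0, k_1) = 0x901
s_2 = InvRound(s_1, k_0) = 0x053

0x053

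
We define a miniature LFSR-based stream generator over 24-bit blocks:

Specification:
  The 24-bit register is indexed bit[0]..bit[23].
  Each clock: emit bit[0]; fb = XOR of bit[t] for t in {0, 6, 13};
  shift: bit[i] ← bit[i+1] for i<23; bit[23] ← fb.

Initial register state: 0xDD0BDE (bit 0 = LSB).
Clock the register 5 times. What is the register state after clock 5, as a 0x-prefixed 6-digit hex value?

reg_0 = 0xDD0BDE
clock 1: out=0, reg = 0xEE85EF
clock 2: out=1, reg = 0x7742F7
clock 3: out=1, reg = 0x3BA17B
clock 4: out=1, reg = 0x9DD0BD
clock 5: out=1, reg = 0xCEE85E

0xCEE85E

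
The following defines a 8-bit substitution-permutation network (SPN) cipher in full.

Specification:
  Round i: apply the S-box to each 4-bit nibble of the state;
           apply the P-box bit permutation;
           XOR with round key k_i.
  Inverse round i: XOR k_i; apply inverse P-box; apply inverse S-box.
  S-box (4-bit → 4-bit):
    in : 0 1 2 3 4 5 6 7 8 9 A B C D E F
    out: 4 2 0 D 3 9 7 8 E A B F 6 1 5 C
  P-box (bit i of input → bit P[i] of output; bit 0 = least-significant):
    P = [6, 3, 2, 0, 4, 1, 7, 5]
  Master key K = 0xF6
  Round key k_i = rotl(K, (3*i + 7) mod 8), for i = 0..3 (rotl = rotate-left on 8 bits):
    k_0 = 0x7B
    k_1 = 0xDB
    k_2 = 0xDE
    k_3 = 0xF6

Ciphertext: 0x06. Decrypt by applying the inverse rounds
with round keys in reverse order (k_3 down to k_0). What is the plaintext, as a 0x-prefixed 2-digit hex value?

s_0 = ciphertext = 0x06
s_1 = InvRound(s_0, k_3) = 0x3D
s_2 = InvRound(s_1, k_2) = 0x85
s_3 = InvRound(s_2, k_1) = 0x46
s_4 = InvRound(s_3, k_0) = 0x58

0x58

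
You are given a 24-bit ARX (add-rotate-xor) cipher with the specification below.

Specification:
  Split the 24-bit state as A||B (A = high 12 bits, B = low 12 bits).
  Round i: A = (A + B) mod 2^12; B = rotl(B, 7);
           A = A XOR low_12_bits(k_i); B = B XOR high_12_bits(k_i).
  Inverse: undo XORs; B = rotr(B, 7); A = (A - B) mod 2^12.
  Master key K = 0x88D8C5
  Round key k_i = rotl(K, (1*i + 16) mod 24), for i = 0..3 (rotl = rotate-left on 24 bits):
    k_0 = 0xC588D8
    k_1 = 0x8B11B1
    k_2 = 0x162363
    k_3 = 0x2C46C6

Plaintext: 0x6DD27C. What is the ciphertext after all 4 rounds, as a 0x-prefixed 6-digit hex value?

s_0 = plaintext = 0x6DD27C
s_1 = Round(s_0, k_0) = 0x18124B
s_2 = Round(s_1, k_1) = 0x27DD23
s_3 = Round(s_2, k_2) = 0xCC308B
s_4 = Round(s_3, k_3) = 0xB88740

0xB88740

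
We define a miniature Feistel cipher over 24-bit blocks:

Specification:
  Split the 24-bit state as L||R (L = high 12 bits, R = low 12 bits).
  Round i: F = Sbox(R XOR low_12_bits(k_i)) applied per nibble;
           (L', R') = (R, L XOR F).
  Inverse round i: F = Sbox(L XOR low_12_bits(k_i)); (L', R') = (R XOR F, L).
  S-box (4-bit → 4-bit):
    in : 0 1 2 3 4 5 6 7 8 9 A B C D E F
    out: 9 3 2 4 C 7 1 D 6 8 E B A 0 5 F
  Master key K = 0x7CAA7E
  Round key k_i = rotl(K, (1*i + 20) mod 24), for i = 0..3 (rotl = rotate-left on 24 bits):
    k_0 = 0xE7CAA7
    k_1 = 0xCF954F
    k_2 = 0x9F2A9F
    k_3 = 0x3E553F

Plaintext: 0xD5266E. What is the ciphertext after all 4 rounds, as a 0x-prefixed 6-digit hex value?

0x23B945

s_0 = plaintext = 0xD5266E
s_1 = Round(s_0, k_0) = 0x66E7FA
s_2 = Round(s_1, k_1) = 0x7FA4D9
s_3 = Round(s_2, k_2) = 0x4D923B
s_4 = Round(s_3, k_3) = 0x23B945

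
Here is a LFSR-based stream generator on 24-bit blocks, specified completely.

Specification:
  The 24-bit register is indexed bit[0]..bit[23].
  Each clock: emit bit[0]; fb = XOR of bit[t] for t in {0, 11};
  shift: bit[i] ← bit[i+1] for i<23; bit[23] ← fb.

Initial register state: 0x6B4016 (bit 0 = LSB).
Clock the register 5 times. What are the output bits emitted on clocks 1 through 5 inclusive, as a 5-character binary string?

reg_0 = 0x6B4016
clock 1: out=0, reg = 0x35A00B
clock 2: out=1, reg = 0x9AD005
clock 3: out=1, reg = 0xCD6802
clock 4: out=0, reg = 0xE6B401
clock 5: out=1, reg = 0xF35A00

01101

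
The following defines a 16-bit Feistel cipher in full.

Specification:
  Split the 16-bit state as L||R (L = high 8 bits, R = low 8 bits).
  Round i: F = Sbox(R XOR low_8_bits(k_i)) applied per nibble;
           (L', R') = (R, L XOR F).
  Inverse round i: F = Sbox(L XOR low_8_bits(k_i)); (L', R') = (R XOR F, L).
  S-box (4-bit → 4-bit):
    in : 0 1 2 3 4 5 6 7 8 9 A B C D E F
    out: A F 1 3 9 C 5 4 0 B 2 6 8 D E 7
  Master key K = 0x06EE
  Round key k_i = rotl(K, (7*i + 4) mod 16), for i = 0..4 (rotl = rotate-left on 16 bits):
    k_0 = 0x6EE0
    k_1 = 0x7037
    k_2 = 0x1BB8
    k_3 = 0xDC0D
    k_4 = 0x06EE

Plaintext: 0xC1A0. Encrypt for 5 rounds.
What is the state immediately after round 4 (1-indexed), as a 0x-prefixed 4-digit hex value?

s_0 = plaintext = 0xC1A0
s_1 = Round(s_0, k_0) = 0xA05B
s_2 = Round(s_1, k_1) = 0x5BF8
s_3 = Round(s_2, k_2) = 0xF8C1
s_4 = Round(s_3, k_3) = 0xC170
s_5 = Round(s_4, k_4) = 0x707F

0xC170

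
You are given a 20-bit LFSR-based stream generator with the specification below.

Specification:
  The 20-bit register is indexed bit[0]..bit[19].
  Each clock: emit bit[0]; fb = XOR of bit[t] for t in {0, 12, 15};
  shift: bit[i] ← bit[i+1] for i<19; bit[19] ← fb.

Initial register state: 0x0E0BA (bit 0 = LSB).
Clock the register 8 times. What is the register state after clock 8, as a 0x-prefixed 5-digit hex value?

0x150E0

reg_0 = 0x0E0BA
clock 1: out=0, reg = 0x8705D
clock 2: out=1, reg = 0x4382E
clock 3: out=0, reg = 0xA1C17
clock 4: out=1, reg = 0x50E0B
clock 5: out=1, reg = 0xA8705
clock 6: out=1, reg = 0x54382
clock 7: out=0, reg = 0x2A1C1
clock 8: out=1, reg = 0x150E0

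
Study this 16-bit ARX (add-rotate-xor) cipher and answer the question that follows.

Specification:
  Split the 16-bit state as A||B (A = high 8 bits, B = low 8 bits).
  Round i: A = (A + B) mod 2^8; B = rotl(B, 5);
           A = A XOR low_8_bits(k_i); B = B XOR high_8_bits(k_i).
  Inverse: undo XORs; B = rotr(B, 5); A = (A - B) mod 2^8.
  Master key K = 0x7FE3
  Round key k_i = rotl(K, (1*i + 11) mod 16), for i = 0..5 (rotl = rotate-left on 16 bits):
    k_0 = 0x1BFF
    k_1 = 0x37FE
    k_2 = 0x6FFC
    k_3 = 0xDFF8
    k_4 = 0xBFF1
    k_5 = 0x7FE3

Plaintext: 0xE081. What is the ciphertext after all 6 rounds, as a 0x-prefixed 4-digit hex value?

0x1F65

s_0 = plaintext = 0xE081
s_1 = Round(s_0, k_0) = 0x9E2B
s_2 = Round(s_1, k_1) = 0x3752
s_3 = Round(s_2, k_2) = 0x7525
s_4 = Round(s_3, k_3) = 0x627B
s_5 = Round(s_4, k_4) = 0x2CD0
s_6 = Round(s_5, k_5) = 0x1F65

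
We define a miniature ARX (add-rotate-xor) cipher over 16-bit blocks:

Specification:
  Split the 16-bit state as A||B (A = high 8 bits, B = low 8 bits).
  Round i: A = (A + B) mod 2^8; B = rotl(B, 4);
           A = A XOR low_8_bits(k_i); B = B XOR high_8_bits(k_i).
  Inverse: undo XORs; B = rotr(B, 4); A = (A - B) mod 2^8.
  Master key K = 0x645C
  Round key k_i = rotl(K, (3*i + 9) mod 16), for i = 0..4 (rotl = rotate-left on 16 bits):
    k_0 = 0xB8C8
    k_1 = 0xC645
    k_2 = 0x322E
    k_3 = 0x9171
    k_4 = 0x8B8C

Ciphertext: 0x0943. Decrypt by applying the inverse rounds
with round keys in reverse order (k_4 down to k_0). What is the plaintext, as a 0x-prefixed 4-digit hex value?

0xD473

s_0 = ciphertext = 0x0943
s_1 = InvRound(s_0, k_4) = 0xF98C
s_2 = InvRound(s_1, k_3) = 0xB7D1
s_3 = InvRound(s_2, k_2) = 0x5B3E
s_4 = InvRound(s_3, k_1) = 0x8F8F
s_5 = InvRound(s_4, k_0) = 0xD473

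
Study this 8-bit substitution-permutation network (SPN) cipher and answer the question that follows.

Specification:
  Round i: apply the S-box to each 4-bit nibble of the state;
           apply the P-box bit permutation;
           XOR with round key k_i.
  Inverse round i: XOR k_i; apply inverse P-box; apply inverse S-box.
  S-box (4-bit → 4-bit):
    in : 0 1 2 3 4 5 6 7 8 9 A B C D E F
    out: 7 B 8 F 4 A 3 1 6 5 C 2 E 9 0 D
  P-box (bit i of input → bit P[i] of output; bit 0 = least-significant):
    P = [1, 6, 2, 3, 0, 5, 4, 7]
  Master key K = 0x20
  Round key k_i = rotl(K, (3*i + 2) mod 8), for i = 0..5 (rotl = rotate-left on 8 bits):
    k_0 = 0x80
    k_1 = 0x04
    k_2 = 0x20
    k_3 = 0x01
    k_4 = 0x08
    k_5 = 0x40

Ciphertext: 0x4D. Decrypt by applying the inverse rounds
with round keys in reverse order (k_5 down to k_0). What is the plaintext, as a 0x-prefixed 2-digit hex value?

s_0 = ciphertext = 0x4D
s_1 = InvRound(s_0, k_5) = 0x7A
s_2 = InvRound(s_1, k_4) = 0x86
s_3 = InvRound(s_2, k_3) = 0xD9
s_4 = InvRound(s_3, k_2) = 0x35
s_5 = InvRound(s_4, k_1) = 0x0E
s_6 = InvRound(s_5, k_0) = 0x2F

0x2F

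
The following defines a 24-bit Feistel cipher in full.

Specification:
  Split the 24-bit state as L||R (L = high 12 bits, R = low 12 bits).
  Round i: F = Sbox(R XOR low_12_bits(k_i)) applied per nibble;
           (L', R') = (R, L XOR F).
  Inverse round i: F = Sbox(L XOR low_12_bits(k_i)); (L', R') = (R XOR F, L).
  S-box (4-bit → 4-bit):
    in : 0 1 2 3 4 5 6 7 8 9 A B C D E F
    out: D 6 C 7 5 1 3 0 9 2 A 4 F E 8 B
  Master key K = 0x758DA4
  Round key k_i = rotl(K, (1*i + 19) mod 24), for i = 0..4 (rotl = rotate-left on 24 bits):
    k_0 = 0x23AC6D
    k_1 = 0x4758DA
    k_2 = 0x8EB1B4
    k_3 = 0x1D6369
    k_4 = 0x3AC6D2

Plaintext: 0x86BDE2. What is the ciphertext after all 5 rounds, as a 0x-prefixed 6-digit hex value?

s_0 = plaintext = 0x86BDE2
s_1 = Round(s_0, k_0) = 0xDE2EF0
s_2 = Round(s_1, k_1) = 0xEF0E28
s_3 = Round(s_2, k_2) = 0xE285DF
s_4 = Round(s_3, k_3) = 0x5DFD6B
s_5 = Round(s_4, k_4) = 0xD6B19D

0xD6B19D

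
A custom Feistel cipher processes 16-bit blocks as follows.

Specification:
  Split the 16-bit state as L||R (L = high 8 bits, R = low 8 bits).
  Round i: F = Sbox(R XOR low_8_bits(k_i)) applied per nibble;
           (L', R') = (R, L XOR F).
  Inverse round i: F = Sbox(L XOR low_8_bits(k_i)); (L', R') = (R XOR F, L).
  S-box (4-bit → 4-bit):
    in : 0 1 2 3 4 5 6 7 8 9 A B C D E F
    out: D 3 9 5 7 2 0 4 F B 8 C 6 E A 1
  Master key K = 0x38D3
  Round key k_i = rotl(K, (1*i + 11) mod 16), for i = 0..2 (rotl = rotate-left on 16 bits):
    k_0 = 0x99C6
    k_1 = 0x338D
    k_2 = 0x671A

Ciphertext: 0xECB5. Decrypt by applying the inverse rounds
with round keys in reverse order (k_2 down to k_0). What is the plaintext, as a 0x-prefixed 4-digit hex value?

0x6773

s_0 = ciphertext = 0xECB5
s_1 = InvRound(s_0, k_2) = 0xA5EC
s_2 = InvRound(s_1, k_1) = 0x73A5
s_3 = InvRound(s_2, k_0) = 0x6773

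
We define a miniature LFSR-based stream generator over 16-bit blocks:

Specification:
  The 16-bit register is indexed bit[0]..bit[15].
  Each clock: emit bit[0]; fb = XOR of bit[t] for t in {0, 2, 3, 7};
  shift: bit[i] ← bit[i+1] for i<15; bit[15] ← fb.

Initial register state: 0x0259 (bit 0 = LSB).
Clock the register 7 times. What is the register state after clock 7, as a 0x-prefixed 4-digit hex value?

0x0004

reg_0 = 0x0259
clock 1: out=1, reg = 0x012C
clock 2: out=0, reg = 0x0096
clock 3: out=0, reg = 0x004B
clock 4: out=1, reg = 0x0025
clock 5: out=1, reg = 0x0012
clock 6: out=0, reg = 0x0009
clock 7: out=1, reg = 0x0004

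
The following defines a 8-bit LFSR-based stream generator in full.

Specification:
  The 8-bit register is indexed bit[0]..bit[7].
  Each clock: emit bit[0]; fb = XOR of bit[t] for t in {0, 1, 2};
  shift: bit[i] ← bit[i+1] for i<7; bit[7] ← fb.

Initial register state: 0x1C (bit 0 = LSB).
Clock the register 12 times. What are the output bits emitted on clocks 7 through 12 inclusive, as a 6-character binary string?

001010

reg_0 = 0x1C
clock 1: out=0, reg = 0x8E
clock 2: out=0, reg = 0x47
clock 3: out=1, reg = 0xA3
clock 4: out=1, reg = 0x51
clock 5: out=1, reg = 0xA8
clock 6: out=0, reg = 0x54
clock 7: out=0, reg = 0xAA
clock 8: out=0, reg = 0xD5
clock 9: out=1, reg = 0x6A
clock 10: out=0, reg = 0xB5
clock 11: out=1, reg = 0x5A
clock 12: out=0, reg = 0xAD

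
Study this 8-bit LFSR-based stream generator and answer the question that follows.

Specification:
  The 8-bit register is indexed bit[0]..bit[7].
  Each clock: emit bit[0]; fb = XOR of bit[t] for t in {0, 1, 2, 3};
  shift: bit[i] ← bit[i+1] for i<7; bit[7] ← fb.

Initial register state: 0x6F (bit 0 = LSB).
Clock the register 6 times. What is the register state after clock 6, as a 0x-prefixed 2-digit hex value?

reg_0 = 0x6F
clock 1: out=1, reg = 0x37
clock 2: out=1, reg = 0x9B
clock 3: out=1, reg = 0xCD
clock 4: out=1, reg = 0xE6
clock 5: out=0, reg = 0x73
clock 6: out=1, reg = 0x39

0x39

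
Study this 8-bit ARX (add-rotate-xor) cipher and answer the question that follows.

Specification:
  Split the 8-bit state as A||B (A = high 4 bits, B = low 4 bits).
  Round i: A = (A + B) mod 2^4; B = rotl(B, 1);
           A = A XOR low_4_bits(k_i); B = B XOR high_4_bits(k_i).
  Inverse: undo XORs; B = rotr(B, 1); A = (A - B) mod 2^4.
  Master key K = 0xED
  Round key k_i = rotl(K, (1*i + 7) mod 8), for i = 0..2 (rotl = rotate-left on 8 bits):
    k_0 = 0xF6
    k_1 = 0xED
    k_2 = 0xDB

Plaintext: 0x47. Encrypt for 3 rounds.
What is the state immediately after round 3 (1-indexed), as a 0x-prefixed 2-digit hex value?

0x44

s_0 = plaintext = 0x47
s_1 = Round(s_0, k_0) = 0xD1
s_2 = Round(s_1, k_1) = 0x3C
s_3 = Round(s_2, k_2) = 0x44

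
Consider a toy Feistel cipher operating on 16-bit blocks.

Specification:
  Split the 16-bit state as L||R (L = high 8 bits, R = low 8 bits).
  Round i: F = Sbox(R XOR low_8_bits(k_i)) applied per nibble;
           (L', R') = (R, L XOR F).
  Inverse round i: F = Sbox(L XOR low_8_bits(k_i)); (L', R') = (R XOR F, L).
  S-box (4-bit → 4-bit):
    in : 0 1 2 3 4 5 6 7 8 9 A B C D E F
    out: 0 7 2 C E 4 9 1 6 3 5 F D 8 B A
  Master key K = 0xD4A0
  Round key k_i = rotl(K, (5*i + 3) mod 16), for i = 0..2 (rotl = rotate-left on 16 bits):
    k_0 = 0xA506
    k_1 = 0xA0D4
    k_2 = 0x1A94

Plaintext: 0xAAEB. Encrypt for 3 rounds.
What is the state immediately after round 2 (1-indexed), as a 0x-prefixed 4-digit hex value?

s_0 = plaintext = 0xAAEB
s_1 = Round(s_0, k_0) = 0xEB12
s_2 = Round(s_1, k_1) = 0x1232
s_3 = Round(s_2, k_2) = 0x324B

0x1232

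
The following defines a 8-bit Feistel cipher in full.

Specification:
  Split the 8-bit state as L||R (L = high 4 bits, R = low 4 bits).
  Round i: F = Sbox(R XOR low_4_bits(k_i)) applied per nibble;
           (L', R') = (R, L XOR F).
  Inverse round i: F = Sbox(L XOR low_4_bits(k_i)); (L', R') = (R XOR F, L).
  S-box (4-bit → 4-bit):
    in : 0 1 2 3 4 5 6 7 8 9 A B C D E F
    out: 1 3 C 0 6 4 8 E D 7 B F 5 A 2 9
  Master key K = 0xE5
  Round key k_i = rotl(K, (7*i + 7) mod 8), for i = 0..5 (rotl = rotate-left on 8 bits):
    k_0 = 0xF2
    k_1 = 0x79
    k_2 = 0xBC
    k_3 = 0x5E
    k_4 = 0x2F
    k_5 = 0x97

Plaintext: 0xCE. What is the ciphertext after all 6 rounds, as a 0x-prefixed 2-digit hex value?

0xB4

s_0 = plaintext = 0xCE
s_1 = Round(s_0, k_0) = 0xE9
s_2 = Round(s_1, k_1) = 0x9F
s_3 = Round(s_2, k_2) = 0xF9
s_4 = Round(s_3, k_3) = 0x91
s_5 = Round(s_4, k_4) = 0x1B
s_6 = Round(s_5, k_5) = 0xB4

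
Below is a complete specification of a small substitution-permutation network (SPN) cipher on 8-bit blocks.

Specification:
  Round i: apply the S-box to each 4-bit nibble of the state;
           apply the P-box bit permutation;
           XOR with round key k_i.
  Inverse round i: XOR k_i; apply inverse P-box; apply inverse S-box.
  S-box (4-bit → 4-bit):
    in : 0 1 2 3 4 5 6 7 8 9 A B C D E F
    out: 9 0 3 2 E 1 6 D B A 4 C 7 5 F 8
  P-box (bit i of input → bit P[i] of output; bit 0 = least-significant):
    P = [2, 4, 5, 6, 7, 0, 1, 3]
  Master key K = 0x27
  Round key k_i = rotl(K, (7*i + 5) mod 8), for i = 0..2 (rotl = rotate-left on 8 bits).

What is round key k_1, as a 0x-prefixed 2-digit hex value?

K = 0x27
k_0 = rotl(K, (7*0+5) mod 8) = rotl(K, 5) = 0xE4
k_1 = rotl(K, (7*1+5) mod 8) = rotl(K, 4) = 0x72

0x72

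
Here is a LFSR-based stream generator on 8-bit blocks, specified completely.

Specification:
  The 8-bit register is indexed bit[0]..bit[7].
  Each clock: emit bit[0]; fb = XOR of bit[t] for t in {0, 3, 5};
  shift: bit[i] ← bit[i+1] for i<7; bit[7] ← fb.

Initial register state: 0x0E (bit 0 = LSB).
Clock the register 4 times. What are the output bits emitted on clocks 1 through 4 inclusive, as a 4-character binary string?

reg_0 = 0x0E
clock 1: out=0, reg = 0x87
clock 2: out=1, reg = 0xC3
clock 3: out=1, reg = 0xE1
clock 4: out=1, reg = 0x70

0111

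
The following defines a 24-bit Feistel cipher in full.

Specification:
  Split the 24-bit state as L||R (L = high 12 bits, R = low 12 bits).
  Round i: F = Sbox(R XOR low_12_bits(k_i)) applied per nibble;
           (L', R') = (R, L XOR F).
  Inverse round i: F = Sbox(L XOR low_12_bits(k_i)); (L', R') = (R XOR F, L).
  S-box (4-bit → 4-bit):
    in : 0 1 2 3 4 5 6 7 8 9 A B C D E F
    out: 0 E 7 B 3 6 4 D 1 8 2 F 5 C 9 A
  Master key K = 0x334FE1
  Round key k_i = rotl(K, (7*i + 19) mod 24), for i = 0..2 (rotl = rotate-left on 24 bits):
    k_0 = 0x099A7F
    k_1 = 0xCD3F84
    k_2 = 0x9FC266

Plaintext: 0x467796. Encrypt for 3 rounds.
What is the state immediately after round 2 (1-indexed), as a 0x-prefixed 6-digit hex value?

0x8FFA49

s_0 = plaintext = 0x467796
s_1 = Round(s_0, k_0) = 0x7968FF
s_2 = Round(s_1, k_1) = 0x8FFA49
s_3 = Round(s_2, k_2) = 0xA49985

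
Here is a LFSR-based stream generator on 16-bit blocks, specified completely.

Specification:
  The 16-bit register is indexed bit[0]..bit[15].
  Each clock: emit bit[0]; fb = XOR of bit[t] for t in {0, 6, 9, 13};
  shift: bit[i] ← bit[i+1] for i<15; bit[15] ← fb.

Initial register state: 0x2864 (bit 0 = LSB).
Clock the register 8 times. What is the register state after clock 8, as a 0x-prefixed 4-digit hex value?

0x5028

reg_0 = 0x2864
clock 1: out=0, reg = 0x1432
clock 2: out=0, reg = 0x0A19
clock 3: out=1, reg = 0x050C
clock 4: out=0, reg = 0x0286
clock 5: out=0, reg = 0x8143
clock 6: out=1, reg = 0x40A1
clock 7: out=1, reg = 0xA050
clock 8: out=0, reg = 0x5028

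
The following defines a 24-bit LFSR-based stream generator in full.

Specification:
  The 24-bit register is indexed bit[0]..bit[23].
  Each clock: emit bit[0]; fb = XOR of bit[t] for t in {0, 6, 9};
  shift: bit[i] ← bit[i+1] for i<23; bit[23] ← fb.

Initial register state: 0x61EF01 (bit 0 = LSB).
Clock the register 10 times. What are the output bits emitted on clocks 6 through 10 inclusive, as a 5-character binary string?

reg_0 = 0x61EF01
clock 1: out=1, reg = 0x30F780
clock 2: out=0, reg = 0x987BC0
clock 3: out=0, reg = 0x4C3DE0
clock 4: out=0, reg = 0xA61EF0
clock 5: out=0, reg = 0x530F78
clock 6: out=0, reg = 0x2987BC
clock 7: out=0, reg = 0x94C3DE
clock 8: out=0, reg = 0x4A61EF
clock 9: out=1, reg = 0x2530F7
clock 10: out=1, reg = 0x12987B

00011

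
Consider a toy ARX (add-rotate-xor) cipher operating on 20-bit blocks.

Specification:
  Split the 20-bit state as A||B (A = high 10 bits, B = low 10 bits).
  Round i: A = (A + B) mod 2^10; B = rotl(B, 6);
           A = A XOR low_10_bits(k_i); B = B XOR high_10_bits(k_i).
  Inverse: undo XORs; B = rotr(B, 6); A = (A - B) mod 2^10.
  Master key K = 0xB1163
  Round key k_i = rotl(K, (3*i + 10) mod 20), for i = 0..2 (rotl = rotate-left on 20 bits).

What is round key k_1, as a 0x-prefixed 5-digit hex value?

0xC7622

K = 0xB1163
k_0 = rotl(K, (3*0+10) mod 20) = rotl(K, 10) = 0x58EC4
k_1 = rotl(K, (3*1+10) mod 20) = rotl(K, 13) = 0xC7622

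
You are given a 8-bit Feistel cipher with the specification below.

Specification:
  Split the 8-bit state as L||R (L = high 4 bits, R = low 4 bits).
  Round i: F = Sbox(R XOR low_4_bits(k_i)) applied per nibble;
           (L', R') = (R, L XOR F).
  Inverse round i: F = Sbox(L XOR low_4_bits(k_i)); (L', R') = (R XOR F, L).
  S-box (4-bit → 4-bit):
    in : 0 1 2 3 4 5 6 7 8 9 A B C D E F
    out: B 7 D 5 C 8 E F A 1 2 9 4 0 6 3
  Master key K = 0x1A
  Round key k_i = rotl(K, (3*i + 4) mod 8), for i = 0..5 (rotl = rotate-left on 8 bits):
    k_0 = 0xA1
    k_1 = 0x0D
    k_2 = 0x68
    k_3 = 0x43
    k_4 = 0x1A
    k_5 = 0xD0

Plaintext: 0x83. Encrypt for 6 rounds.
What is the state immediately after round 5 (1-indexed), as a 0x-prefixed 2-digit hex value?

0xEE

s_0 = plaintext = 0x83
s_1 = Round(s_0, k_0) = 0x35
s_2 = Round(s_1, k_1) = 0x59
s_3 = Round(s_2, k_2) = 0x92
s_4 = Round(s_3, k_3) = 0x2E
s_5 = Round(s_4, k_4) = 0xEE
s_6 = Round(s_5, k_5) = 0xE8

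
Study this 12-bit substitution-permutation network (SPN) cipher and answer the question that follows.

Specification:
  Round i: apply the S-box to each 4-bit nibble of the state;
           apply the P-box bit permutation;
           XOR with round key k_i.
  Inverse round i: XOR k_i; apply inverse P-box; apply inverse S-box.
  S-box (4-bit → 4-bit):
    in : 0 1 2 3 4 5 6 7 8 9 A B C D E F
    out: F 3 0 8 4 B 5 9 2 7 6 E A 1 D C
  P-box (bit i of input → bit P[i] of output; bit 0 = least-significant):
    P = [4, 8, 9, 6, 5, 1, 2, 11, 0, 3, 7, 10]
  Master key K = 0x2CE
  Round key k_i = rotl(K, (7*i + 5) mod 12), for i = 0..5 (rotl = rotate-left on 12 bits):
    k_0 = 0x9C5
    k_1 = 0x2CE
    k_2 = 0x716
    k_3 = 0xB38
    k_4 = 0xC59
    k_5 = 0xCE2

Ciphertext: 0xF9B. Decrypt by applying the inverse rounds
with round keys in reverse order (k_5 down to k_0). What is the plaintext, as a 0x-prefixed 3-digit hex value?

s_0 = ciphertext = 0xF9B
s_1 = InvRound(s_0, k_5) = 0x1D0
s_2 = InvRound(s_1, k_4) = 0x038
s_3 = InvRound(s_2, k_3) = 0x23A
s_4 = InvRound(s_3, k_2) = 0xC68
s_5 = InvRound(s_4, k_1) = 0xF04
s_6 = InvRound(s_5, k_0) = 0xE2F

0xE2F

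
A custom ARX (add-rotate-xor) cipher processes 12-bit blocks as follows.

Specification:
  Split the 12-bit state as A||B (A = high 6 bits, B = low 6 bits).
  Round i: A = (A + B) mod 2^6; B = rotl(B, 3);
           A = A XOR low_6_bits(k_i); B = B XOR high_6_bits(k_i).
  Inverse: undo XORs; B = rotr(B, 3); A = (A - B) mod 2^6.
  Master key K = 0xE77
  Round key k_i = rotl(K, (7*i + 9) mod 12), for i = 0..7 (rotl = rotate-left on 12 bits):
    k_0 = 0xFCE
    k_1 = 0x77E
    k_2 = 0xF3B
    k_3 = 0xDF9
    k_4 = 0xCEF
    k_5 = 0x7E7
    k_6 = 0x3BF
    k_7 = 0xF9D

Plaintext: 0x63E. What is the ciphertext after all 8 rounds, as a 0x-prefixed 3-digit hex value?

s_0 = plaintext = 0x63E
s_1 = Round(s_0, k_0) = 0x608
s_2 = Round(s_1, k_1) = 0x79C
s_3 = Round(s_2, k_2) = 0x05F
s_4 = Round(s_3, k_3) = 0x64C
s_5 = Round(s_4, k_4) = 0x292
s_6 = Round(s_5, k_5) = 0xECD
s_7 = Round(s_6, k_6) = 0xDE7
s_8 = Round(s_7, k_7) = 0x0C2

0x0C2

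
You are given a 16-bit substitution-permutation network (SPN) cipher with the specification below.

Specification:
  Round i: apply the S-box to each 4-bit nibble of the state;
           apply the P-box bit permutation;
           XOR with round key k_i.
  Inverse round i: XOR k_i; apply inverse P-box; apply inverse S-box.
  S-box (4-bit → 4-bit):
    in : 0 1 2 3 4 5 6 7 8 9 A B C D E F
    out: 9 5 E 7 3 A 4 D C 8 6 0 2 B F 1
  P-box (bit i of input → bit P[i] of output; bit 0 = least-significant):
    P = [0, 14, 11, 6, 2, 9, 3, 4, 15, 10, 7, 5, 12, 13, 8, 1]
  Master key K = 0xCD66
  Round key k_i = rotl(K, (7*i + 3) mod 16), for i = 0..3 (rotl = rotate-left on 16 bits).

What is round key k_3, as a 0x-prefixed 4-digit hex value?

K = 0xCD66
k_0 = rotl(K, (7*0+3) mod 16) = rotl(K, 3) = 0x6B36
k_1 = rotl(K, (7*1+3) mod 16) = rotl(K, 10) = 0x9B35
k_2 = rotl(K, (7*2+3) mod 16) = rotl(K, 1) = 0x9ACD
k_3 = rotl(K, (7*3+3) mod 16) = rotl(K, 8) = 0x66CD

0x66CD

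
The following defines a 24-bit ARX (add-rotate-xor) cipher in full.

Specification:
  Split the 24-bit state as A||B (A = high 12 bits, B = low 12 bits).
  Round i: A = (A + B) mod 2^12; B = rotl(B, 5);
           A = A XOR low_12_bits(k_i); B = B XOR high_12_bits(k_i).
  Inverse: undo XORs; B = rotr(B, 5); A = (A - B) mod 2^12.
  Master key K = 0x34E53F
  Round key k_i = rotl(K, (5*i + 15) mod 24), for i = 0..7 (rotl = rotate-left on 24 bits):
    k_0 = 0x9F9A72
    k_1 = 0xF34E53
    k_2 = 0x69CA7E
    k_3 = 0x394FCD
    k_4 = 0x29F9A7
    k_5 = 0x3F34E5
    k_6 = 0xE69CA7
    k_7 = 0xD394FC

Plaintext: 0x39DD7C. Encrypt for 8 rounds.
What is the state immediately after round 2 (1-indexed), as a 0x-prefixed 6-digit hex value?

s_0 = plaintext = 0x39DD7C
s_1 = Round(s_0, k_0) = 0xB6B663
s_2 = Round(s_1, k_1) = 0xF9D358
s_3 = Round(s_2, k_2) = 0x88BD9A
s_4 = Round(s_3, k_3) = 0x9E80CF
s_5 = Round(s_4, k_4) = 0x310B7E
s_6 = Round(s_5, k_5) = 0xA6BC25
s_7 = Round(s_6, k_6) = 0xA37AD1
s_8 = Round(s_7, k_7) = 0x1F470C

0xF9D358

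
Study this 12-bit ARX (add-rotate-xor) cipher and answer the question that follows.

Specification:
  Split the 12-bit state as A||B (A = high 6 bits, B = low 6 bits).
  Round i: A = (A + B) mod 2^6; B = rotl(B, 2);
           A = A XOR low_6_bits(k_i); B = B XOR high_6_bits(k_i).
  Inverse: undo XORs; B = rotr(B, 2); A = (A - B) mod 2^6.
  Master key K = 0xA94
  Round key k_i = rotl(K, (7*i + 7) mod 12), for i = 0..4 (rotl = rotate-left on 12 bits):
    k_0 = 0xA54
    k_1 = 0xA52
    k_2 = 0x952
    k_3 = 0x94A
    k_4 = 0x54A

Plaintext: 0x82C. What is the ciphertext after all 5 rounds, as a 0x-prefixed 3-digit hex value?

0x49E

s_0 = plaintext = 0x82C
s_1 = Round(s_0, k_0) = 0x61B
s_2 = Round(s_1, k_1) = 0x844
s_3 = Round(s_2, k_2) = 0xDF5
s_4 = Round(s_3, k_3) = 0x9B2
s_5 = Round(s_4, k_4) = 0x49E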